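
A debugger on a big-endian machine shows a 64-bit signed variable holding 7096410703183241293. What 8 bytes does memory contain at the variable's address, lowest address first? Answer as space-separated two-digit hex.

7096410703183241293 in hexadecimal, padded to 64 bits, is 0x627B83EFA784604D.
Split into bytes (most-significant first): 62 7B 83 EF A7 84 60 4D.
Big-endian: lowest address holds the most-significant byte.
So the memory order matches the most-significant-first order: 62 7B 83 EF A7 84 60 4D.

62 7B 83 EF A7 84 60 4D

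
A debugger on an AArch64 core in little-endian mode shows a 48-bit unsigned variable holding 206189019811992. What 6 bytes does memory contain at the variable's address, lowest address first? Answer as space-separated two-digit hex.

206189019811992 in hexadecimal, padded to 48 bits, is 0xBB871F485098.
Split into bytes (most-significant first): BB 87 1F 48 50 98.
In little-endian order the low byte comes first in memory.
So at ascending addresses the bytes are 98 50 48 1F 87 BB.

98 50 48 1F 87 BB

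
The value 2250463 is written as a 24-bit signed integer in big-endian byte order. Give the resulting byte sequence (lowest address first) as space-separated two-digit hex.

22 56 DF

2250463 in hexadecimal, padded to 24 bits, is 0x2256DF.
Split into bytes (most-significant first): 22 56 DF.
Big-endian stores the most-significant byte at the lowest address.
So the memory order matches the most-significant-first order: 22 56 DF.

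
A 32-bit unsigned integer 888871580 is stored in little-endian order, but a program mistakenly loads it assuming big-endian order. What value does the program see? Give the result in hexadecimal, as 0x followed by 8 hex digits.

888871580 in 32-bit hexadecimal is 0x34FB1A9C.
Stored little-endian, the bytes at ascending addresses are 9C 1A FB 34.
Read back as big-endian, the last byte is least significant, giving 0x9C1AFB34.

0x9C1AFB34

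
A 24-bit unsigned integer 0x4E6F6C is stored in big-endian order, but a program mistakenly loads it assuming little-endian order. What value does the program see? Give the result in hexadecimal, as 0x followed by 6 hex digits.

Stored big-endian, the bytes at ascending addresses are 4E 6F 6C.
Read back as little-endian, the first byte is least significant, giving 0x6C6F4E.

0x6C6F4E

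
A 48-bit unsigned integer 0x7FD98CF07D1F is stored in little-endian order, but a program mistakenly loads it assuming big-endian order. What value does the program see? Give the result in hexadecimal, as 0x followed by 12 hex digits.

0x1F7DF08CD97F

Stored little-endian, the bytes at ascending addresses are 1F 7D F0 8C D9 7F.
Read back as big-endian, the last byte is least significant, giving 0x1F7DF08CD97F.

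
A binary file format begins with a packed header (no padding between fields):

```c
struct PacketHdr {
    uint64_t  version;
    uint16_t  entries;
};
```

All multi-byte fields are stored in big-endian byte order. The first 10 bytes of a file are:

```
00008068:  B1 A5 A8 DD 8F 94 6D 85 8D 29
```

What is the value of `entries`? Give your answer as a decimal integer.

36137

`entries` follows `version` (8 bytes), so it starts at byte offset 8 and occupies 2 bytes.
Bytes at offsets 8..9: 8D 29.
In big-endian order the high byte comes first in memory.
The bytes are already most-significant first: 0x8D29.
0x8D29 = 36137.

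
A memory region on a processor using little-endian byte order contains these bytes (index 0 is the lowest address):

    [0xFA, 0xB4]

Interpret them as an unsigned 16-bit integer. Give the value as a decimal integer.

46330

Little-endian stores the least-significant byte at the lowest address.
Reassemble most-significant byte first: B4 FA → 0xB4FA.
0xB4FA = 46330.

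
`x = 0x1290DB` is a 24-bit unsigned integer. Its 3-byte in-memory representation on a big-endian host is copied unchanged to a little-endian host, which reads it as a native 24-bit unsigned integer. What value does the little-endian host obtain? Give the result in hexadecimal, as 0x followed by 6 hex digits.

Stored big-endian, the bytes at ascending addresses are 12 90 DB.
Read back as little-endian, the first byte is least significant, giving 0xDB9012.

0xDB9012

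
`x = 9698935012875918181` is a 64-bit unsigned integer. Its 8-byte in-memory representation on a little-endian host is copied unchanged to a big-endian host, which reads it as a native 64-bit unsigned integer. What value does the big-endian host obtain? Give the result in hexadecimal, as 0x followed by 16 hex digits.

0x655B11CE018A9986

9698935012875918181 in 64-bit hexadecimal is 0x86998A01CE115B65.
Stored little-endian, the bytes at ascending addresses are 65 5B 11 CE 01 8A 99 86.
Read back as big-endian, the last byte is least significant, giving 0x655B11CE018A9986.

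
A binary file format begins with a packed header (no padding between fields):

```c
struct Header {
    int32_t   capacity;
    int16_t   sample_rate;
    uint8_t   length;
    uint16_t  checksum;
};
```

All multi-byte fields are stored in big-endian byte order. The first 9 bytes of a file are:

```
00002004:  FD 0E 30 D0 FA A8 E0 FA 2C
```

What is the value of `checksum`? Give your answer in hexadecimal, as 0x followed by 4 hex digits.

`checksum` follows `capacity` (4 B), `sample_rate` (2 B), `length` (1 B), so it starts at offset 4 + 2 + 1 = 7 and occupies 2 bytes.
Bytes at offsets 7..8: FA 2C.
Big-endian: lowest address holds the most-significant byte.
The bytes are already most-significant first: 0xFA2C.

0xFA2C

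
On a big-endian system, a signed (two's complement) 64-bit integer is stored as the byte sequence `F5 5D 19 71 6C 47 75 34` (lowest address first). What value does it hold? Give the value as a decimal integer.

Big-endian: lowest address holds the most-significant byte.
The bytes are already most-significant first: 0xF55D19716C477534.
Top bit is set, so as a signed 64-bit value this is 0xF55D19716C477534 − 2^64 = -766428386644495052.

-766428386644495052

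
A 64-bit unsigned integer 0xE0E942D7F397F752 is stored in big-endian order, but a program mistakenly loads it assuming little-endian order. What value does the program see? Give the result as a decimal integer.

Stored big-endian, the bytes at ascending addresses are E0 E9 42 D7 F3 97 F7 52.
Read back as little-endian, the first byte is least significant, giving 0x52F797F3D742E9E0.
0x52F797F3D742E9E0 = 5978414103901956576.

5978414103901956576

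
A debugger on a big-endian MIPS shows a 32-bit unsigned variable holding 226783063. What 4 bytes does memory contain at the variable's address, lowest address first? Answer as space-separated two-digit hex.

226783063 in hexadecimal, padded to 32 bits, is 0x0D846F57.
Split into bytes (most-significant first): 0D 84 6F 57.
Big-endian stores the most-significant byte at the lowest address.
So the memory order matches the most-significant-first order: 0D 84 6F 57.

0D 84 6F 57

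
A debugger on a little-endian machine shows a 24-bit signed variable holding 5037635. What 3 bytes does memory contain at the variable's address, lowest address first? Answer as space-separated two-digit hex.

5037635 in hexadecimal, padded to 24 bits, is 0x4CDE43.
Split into bytes (most-significant first): 4C DE 43.
In little-endian order the low byte comes first in memory.
So at ascending addresses the bytes are 43 DE 4C.

43 DE 4C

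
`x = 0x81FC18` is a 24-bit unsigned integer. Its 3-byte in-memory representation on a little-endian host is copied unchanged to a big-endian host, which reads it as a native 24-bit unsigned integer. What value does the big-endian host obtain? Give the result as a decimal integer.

1637505

Stored little-endian, the bytes at ascending addresses are 18 FC 81.
Read back as big-endian, the last byte is least significant, giving 0x18FC81.
0x18FC81 = 1637505.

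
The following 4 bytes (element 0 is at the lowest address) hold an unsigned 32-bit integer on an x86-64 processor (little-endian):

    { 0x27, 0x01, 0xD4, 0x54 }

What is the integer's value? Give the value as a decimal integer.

Little-endian stores the least-significant byte at the lowest address.
Reassemble most-significant byte first: 54 D4 01 27 → 0x54D40127.
0x54D40127 = 1423180071.

1423180071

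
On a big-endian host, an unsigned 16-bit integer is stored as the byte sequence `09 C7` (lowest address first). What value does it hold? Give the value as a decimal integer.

In big-endian order the high byte comes first in memory.
The bytes are already most-significant first: 0x09C7.
0x09C7 = 2503.

2503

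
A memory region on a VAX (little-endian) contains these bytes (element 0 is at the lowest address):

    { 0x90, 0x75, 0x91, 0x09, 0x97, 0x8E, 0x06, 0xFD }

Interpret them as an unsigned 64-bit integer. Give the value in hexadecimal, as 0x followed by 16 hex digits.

0xFD068E9709917590

Little-endian stores the least-significant byte at the lowest address.
Reassemble most-significant byte first: FD 06 8E 97 09 91 75 90 → 0xFD068E9709917590.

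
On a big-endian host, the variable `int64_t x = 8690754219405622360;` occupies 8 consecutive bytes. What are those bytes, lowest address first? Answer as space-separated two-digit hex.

78 9B C2 EA BD E6 3C 58

8690754219405622360 in hexadecimal, padded to 64 bits, is 0x789BC2EABDE63C58.
Split into bytes (most-significant first): 78 9B C2 EA BD E6 3C 58.
In big-endian order the high byte comes first in memory.
So the memory order matches the most-significant-first order: 78 9B C2 EA BD E6 3C 58.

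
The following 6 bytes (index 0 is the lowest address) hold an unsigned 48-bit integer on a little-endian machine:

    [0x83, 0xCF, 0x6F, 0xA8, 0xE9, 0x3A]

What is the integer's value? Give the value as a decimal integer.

Little-endian: lowest address holds the least-significant byte.
Reassemble most-significant byte first: 3A E9 A8 6F CF 83 → 0x3AE9A86FCF83.
0x3AE9A86FCF83 = 64775227690883.

64775227690883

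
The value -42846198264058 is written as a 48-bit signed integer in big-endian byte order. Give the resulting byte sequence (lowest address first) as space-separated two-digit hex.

D9 08 17 92 8F 06

Two's complement of -42846198264058 in 48 bits: 42846198264058 = 0x26F7E86D70FA; invert → 0xD90817928F05; add 1 → 0xD90817928F06.
Split into bytes (most-significant first): D9 08 17 92 8F 06.
In big-endian order the high byte comes first in memory.
So the memory order matches the most-significant-first order: D9 08 17 92 8F 06.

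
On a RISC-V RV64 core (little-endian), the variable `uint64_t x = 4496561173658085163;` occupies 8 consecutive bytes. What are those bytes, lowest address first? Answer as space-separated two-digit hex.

4496561173658085163 in hexadecimal, padded to 64 bits, is 0x3E66FE904AB4272B.
Split into bytes (most-significant first): 3E 66 FE 90 4A B4 27 2B.
In little-endian order the low byte comes first in memory.
So at ascending addresses the bytes are 2B 27 B4 4A 90 FE 66 3E.

2B 27 B4 4A 90 FE 66 3E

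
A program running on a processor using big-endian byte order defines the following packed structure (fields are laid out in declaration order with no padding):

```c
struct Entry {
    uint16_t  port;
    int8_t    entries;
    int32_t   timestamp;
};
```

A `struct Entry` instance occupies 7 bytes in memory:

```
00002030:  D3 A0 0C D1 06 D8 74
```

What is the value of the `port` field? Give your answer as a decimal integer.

`port` is the first field, at byte offset 0, occupying 2 bytes.
Bytes at offsets 0..1: D3 A0.
Big-endian stores the most-significant byte at the lowest address.
The bytes are already most-significant first: 0xD3A0.
0xD3A0 = 54176.

54176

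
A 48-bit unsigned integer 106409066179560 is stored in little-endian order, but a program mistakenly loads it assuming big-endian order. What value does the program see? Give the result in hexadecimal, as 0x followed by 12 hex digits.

0xE82B974AC760

106409066179560 in 48-bit hexadecimal is 0x60C74A972BE8.
Stored little-endian, the bytes at ascending addresses are E8 2B 97 4A C7 60.
Read back as big-endian, the last byte is least significant, giving 0xE82B974AC760.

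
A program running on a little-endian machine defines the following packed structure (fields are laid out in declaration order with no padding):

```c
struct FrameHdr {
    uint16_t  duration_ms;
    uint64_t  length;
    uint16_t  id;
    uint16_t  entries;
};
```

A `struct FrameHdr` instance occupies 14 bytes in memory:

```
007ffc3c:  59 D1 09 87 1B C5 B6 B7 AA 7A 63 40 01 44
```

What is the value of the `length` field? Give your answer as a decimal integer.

`length` follows `duration_ms` (2 bytes), so it starts at byte offset 2 and occupies 8 bytes.
Bytes at offsets 2..9: 09 87 1B C5 B6 B7 AA 7A.
Little-endian stores the least-significant byte at the lowest address.
Reassemble most-significant byte first: 7A AA B7 B6 C5 1B 87 09 → 0x7AAAB7B6C51B8709.
0x7AAAB7B6C51B8709 = 8839079214286866185.

8839079214286866185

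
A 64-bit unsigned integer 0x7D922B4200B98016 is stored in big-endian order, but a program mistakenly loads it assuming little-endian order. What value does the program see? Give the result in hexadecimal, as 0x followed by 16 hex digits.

Stored big-endian, the bytes at ascending addresses are 7D 92 2B 42 00 B9 80 16.
Read back as little-endian, the first byte is least significant, giving 0x1680B900422B927D.

0x1680B900422B927D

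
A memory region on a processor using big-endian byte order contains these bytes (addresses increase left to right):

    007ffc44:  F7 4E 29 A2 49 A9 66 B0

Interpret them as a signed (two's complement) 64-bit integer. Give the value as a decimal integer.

-626517521160640848

In big-endian order the high byte comes first in memory.
The bytes are already most-significant first: 0xF74E29A249A966B0.
Top bit is set, so as a signed 64-bit value this is 0xF74E29A249A966B0 − 2^64 = -626517521160640848.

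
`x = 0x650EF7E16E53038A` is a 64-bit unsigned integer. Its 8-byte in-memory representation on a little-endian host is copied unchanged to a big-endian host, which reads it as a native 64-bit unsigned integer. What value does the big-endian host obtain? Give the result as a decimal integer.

9944884137866759781

Stored little-endian, the bytes at ascending addresses are 8A 03 53 6E E1 F7 0E 65.
Read back as big-endian, the last byte is least significant, giving 0x8A03536EE1F70E65.
0x8A03536EE1F70E65 = 9944884137866759781.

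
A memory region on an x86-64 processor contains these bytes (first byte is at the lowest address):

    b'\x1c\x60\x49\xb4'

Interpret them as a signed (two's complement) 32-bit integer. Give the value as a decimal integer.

In little-endian order the low byte comes first in memory.
Reassemble most-significant byte first: B4 49 60 1C → 0xB449601C.
Top bit is set, so as a signed 32-bit value this is 0xB449601C − 2^32 = -1270259684.

-1270259684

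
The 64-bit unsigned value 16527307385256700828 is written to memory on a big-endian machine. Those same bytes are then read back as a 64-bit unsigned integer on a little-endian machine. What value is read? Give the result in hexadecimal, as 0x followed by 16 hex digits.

0x9C6BEA5F80CA5CE5

16527307385256700828 in 64-bit hexadecimal is 0xE55CCA805FEA6B9C.
Stored big-endian, the bytes at ascending addresses are E5 5C CA 80 5F EA 6B 9C.
Read back as little-endian, the first byte is least significant, giving 0x9C6BEA5F80CA5CE5.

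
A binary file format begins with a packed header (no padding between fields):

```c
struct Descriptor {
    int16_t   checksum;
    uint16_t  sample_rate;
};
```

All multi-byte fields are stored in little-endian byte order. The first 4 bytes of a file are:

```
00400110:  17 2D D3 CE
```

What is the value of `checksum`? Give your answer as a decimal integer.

11543

`checksum` is the first field, at byte offset 0, occupying 2 bytes.
Bytes at offsets 0..1: 17 2D.
In little-endian order the low byte comes first in memory.
Reassemble most-significant byte first: 2D 17 → 0x2D17.
0x2D17 = 11543.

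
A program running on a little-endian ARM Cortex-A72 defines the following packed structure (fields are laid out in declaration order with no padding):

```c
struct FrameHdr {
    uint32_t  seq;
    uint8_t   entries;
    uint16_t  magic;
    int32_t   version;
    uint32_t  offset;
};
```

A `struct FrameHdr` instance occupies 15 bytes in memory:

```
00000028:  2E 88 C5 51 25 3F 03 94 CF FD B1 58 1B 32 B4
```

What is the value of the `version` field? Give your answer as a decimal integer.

-1308766316

`version` follows `seq` (4 B), `entries` (1 B), `magic` (2 B), so it starts at offset 4 + 1 + 2 = 7 and occupies 4 bytes.
Bytes at offsets 7..10: 94 CF FD B1.
Little-endian: lowest address holds the least-significant byte.
Reassemble most-significant byte first: B1 FD CF 94 → 0xB1FDCF94.
Top bit is set, so as a signed 32-bit value this is 0xB1FDCF94 − 2^32 = -1308766316.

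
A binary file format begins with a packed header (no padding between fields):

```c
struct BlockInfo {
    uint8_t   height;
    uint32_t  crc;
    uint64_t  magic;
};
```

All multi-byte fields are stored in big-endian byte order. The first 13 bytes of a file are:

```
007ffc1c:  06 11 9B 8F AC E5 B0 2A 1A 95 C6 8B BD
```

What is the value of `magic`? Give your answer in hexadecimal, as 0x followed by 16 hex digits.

0xE5B02A1A95C68BBD

`magic` follows `height` (1 B), `crc` (4 B), so it starts at offset 1 + 4 = 5 and occupies 8 bytes.
Bytes at offsets 5..12: E5 B0 2A 1A 95 C6 8B BD.
Big-endian: lowest address holds the most-significant byte.
The bytes are already most-significant first: 0xE5B02A1A95C68BBD.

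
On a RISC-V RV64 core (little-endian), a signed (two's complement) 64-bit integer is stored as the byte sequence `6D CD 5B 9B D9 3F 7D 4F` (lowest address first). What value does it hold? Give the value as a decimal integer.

5727804504932076909

Little-endian stores the least-significant byte at the lowest address.
Reassemble most-significant byte first: 4F 7D 3F D9 9B 5B CD 6D → 0x4F7D3FD99B5BCD6D.
0x4F7D3FD99B5BCD6D = 5727804504932076909.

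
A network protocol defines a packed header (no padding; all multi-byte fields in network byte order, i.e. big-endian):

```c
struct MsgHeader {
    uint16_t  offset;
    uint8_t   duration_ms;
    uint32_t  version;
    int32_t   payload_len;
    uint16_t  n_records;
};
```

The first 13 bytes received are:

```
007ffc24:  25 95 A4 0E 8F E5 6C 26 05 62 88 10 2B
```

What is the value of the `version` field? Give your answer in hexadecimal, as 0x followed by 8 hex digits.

`version` follows `offset` (2 B), `duration_ms` (1 B), so it starts at offset 2 + 1 = 3 and occupies 4 bytes.
Bytes at offsets 3..6: 0E 8F E5 6C.
Big-endian stores the most-significant byte at the lowest address.
The bytes are already most-significant first: 0x0E8FE56C.

0x0E8FE56C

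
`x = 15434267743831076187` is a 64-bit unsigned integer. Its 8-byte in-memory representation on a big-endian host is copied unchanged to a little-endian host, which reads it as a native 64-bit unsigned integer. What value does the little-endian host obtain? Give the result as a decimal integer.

15434267743831076187 in 64-bit hexadecimal is 0xD63188BD1F522D5B.
Stored big-endian, the bytes at ascending addresses are D6 31 88 BD 1F 52 2D 5B.
Read back as little-endian, the first byte is least significant, giving 0x5B2D521FBD8831D6.
0x5B2D521FBD8831D6 = 6569997727680704982.

6569997727680704982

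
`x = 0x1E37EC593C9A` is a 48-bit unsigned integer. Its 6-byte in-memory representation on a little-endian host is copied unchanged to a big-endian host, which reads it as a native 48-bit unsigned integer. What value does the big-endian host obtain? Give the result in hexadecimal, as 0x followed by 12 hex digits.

Stored little-endian, the bytes at ascending addresses are 9A 3C 59 EC 37 1E.
Read back as big-endian, the last byte is least significant, giving 0x9A3C59EC371E.

0x9A3C59EC371E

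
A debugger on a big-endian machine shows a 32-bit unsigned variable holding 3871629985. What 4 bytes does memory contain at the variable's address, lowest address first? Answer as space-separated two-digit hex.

E6 C4 62 A1

3871629985 in hexadecimal, padded to 32 bits, is 0xE6C462A1.
Split into bytes (most-significant first): E6 C4 62 A1.
Big-endian stores the most-significant byte at the lowest address.
So the memory order matches the most-significant-first order: E6 C4 62 A1.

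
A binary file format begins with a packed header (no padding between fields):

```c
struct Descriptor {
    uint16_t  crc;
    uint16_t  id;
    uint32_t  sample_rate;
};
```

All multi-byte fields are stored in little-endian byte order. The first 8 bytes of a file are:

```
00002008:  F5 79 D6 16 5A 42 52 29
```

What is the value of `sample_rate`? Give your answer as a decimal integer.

693256794

`sample_rate` follows `crc` (2 B), `id` (2 B), so it starts at offset 2 + 2 = 4 and occupies 4 bytes.
Bytes at offsets 4..7: 5A 42 52 29.
Little-endian: lowest address holds the least-significant byte.
Reassemble most-significant byte first: 29 52 42 5A → 0x2952425A.
0x2952425A = 693256794.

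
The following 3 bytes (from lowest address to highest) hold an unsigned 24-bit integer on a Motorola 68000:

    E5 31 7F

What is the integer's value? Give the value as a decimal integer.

Big-endian stores the most-significant byte at the lowest address.
The bytes are already most-significant first: 0xE5317F.
0xE5317F = 15020415.

15020415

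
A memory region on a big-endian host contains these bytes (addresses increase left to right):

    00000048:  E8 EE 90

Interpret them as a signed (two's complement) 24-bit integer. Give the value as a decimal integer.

Big-endian: lowest address holds the most-significant byte.
The bytes are already most-significant first: 0xE8EE90.
Top bit is set, so as a signed 24-bit value this is 0xE8EE90 − 2^24 = -1511792.

-1511792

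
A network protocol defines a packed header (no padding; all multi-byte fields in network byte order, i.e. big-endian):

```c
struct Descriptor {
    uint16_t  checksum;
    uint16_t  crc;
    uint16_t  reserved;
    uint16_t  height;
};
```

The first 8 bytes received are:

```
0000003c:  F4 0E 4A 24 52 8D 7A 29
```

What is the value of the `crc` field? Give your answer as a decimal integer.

`crc` follows `checksum` (2 bytes), so it starts at byte offset 2 and occupies 2 bytes.
Bytes at offsets 2..3: 4A 24.
Big-endian stores the most-significant byte at the lowest address.
The bytes are already most-significant first: 0x4A24.
0x4A24 = 18980.

18980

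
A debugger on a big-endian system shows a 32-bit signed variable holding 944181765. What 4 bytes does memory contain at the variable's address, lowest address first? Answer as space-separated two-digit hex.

38 47 12 05

944181765 in hexadecimal, padded to 32 bits, is 0x38471205.
Split into bytes (most-significant first): 38 47 12 05.
Big-endian: lowest address holds the most-significant byte.
So the memory order matches the most-significant-first order: 38 47 12 05.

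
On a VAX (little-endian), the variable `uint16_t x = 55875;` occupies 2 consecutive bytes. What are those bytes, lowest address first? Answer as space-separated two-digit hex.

43 DA

55875 in hexadecimal, padded to 16 bits, is 0xDA43.
Split into bytes (most-significant first): DA 43.
Little-endian: lowest address holds the least-significant byte.
So at ascending addresses the bytes are 43 DA.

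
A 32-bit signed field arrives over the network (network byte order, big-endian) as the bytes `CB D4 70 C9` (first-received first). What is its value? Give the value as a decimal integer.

-875269943

Big-endian: lowest address holds the most-significant byte.
The bytes are already most-significant first: 0xCBD470C9.
Top bit is set, so as a signed 32-bit value this is 0xCBD470C9 − 2^32 = -875269943.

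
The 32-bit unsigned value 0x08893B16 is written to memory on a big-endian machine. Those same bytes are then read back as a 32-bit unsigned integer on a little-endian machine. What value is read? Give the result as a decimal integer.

373000456

Stored big-endian, the bytes at ascending addresses are 08 89 3B 16.
Read back as little-endian, the first byte is least significant, giving 0x163B8908.
0x163B8908 = 373000456.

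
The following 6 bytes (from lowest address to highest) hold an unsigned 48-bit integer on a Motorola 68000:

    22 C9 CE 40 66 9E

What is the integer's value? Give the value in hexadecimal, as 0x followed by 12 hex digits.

0x22C9CE40669E

In big-endian order the high byte comes first in memory.
The bytes are already most-significant first: 0x22C9CE40669E.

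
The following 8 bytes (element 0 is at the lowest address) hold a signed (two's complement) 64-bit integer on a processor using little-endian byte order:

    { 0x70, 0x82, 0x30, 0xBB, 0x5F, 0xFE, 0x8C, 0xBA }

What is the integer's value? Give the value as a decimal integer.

In little-endian order the low byte comes first in memory.
Reassemble most-significant byte first: BA 8C FE 5F BB 30 82 70 → 0xBA8CFE5FBB308270.
Top bit is set, so as a signed 64-bit value this is 0xBA8CFE5FBB308270 − 2^64 = -5004345398799596944.

-5004345398799596944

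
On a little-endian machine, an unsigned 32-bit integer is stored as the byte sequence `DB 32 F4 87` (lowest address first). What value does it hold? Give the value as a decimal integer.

2280927963

In little-endian order the low byte comes first in memory.
Reassemble most-significant byte first: 87 F4 32 DB → 0x87F432DB.
0x87F432DB = 2280927963.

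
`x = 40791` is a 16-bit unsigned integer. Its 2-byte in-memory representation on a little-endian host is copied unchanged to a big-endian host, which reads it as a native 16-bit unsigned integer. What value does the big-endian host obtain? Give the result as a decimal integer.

40791 in 16-bit hexadecimal is 0x9F57.
Stored little-endian, the bytes at ascending addresses are 57 9F.
Read back as big-endian, the last byte is least significant, giving 0x579F.
0x579F = 22431.

22431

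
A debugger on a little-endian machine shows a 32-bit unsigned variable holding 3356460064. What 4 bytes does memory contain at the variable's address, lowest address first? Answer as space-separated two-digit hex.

20 84 0F C8

3356460064 in hexadecimal, padded to 32 bits, is 0xC80F8420.
Split into bytes (most-significant first): C8 0F 84 20.
Little-endian stores the least-significant byte at the lowest address.
So at ascending addresses the bytes are 20 84 0F C8.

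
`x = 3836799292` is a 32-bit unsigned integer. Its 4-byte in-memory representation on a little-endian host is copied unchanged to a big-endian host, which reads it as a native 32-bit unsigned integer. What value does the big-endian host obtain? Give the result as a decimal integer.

3836799292 in 32-bit hexadecimal is 0xE4B0E93C.
Stored little-endian, the bytes at ascending addresses are 3C E9 B0 E4.
Read back as big-endian, the last byte is least significant, giving 0x3CE9B0E4.
0x3CE9B0E4 = 1021948132.

1021948132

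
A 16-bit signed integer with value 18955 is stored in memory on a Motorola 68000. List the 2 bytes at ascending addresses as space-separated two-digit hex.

4A 0B

18955 in hexadecimal, padded to 16 bits, is 0x4A0B.
Split into bytes (most-significant first): 4A 0B.
Big-endian stores the most-significant byte at the lowest address.
So the memory order matches the most-significant-first order: 4A 0B.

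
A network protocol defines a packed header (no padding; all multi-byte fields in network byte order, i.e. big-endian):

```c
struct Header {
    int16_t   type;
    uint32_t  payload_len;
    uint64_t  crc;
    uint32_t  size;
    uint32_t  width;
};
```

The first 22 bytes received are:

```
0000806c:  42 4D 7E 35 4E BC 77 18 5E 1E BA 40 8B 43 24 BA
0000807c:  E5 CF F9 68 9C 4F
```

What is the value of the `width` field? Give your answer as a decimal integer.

`width` follows `type` (2 B), `payload_len` (4 B), `crc` (8 B), `size` (4 B), so it starts at offset 2 + 4 + 8 + 4 = 18 and occupies 4 bytes.
Bytes at offsets 18..21: F9 68 9C 4F.
In big-endian order the high byte comes first in memory.
The bytes are already most-significant first: 0xF9689C4F.
0xF9689C4F = 4184382543.

4184382543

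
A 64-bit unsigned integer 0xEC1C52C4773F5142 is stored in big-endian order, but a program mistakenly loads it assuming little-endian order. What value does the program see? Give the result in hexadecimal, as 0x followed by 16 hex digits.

Stored big-endian, the bytes at ascending addresses are EC 1C 52 C4 77 3F 51 42.
Read back as little-endian, the first byte is least significant, giving 0x42513F77C4521CEC.

0x42513F77C4521CEC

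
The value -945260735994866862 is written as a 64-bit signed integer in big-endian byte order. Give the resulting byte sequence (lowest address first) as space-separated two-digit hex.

F2 E1 C2 5E 6A E6 D3 52

Two's complement of -945260735994866862 in 64 bits: 945260735994866862 = 0x0D1E3DA195192CAE; invert → 0xF2E1C25E6AE6D351; add 1 → 0xF2E1C25E6AE6D352.
Split into bytes (most-significant first): F2 E1 C2 5E 6A E6 D3 52.
Big-endian stores the most-significant byte at the lowest address.
So the memory order matches the most-significant-first order: F2 E1 C2 5E 6A E6 D3 52.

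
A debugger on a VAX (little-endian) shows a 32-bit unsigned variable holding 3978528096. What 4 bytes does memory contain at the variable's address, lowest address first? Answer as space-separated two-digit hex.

60 85 23 ED

3978528096 in hexadecimal, padded to 32 bits, is 0xED238560.
Split into bytes (most-significant first): ED 23 85 60.
In little-endian order the low byte comes first in memory.
So at ascending addresses the bytes are 60 85 23 ED.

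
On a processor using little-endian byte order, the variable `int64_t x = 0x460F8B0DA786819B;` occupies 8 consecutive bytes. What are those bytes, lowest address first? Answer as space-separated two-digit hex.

Split into bytes (most-significant first): 46 0F 8B 0D A7 86 81 9B.
Little-endian stores the least-significant byte at the lowest address.
So at ascending addresses the bytes are 9B 81 86 A7 0D 8B 0F 46.

9B 81 86 A7 0D 8B 0F 46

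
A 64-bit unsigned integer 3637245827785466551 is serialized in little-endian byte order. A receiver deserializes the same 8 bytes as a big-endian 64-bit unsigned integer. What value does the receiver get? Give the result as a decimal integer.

3637245827785466551 in 64-bit hexadecimal is 0x327A17CF35ECA2B7.
Stored little-endian, the bytes at ascending addresses are B7 A2 EC 35 CF 17 7A 32.
Read back as big-endian, the last byte is least significant, giving 0xB7A2EC35CF177A32.
0xB7A2EC35CF177A32 = 13232398371019782706.

13232398371019782706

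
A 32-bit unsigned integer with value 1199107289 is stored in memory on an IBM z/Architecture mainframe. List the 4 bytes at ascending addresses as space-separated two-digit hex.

1199107289 in hexadecimal, padded to 32 bits, is 0x4778ECD9.
Split into bytes (most-significant first): 47 78 EC D9.
Big-endian stores the most-significant byte at the lowest address.
So the memory order matches the most-significant-first order: 47 78 EC D9.

47 78 EC D9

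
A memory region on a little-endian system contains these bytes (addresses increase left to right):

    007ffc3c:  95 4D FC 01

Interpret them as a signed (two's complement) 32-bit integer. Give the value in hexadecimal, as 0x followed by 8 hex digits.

0x01FC4D95

Little-endian: lowest address holds the least-significant byte.
Reassemble most-significant byte first: 01 FC 4D 95 → 0x01FC4D95.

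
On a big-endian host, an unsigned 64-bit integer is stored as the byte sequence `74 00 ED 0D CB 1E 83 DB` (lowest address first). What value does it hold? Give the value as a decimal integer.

Big-endian: lowest address holds the most-significant byte.
The bytes are already most-significant first: 0x7400ED0DCB1E83DB.
0x7400ED0DCB1E83DB = 8358941551897773019.

8358941551897773019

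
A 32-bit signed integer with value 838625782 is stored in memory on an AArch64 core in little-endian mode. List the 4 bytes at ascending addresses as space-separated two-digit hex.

838625782 in hexadecimal, padded to 32 bits, is 0x31FC69F6.
Split into bytes (most-significant first): 31 FC 69 F6.
Little-endian stores the least-significant byte at the lowest address.
So at ascending addresses the bytes are F6 69 FC 31.

F6 69 FC 31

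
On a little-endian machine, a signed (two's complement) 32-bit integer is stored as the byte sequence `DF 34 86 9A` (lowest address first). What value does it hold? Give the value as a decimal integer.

Little-endian: lowest address holds the least-significant byte.
Reassemble most-significant byte first: 9A 86 34 DF → 0x9A8634DF.
Top bit is set, so as a signed 32-bit value this is 0x9A8634DF − 2^32 = -1702480673.

-1702480673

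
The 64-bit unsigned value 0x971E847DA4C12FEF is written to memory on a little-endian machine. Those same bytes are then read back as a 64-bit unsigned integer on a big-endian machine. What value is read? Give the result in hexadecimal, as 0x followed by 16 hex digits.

0xEF2FC1A47D841E97

Stored little-endian, the bytes at ascending addresses are EF 2F C1 A4 7D 84 1E 97.
Read back as big-endian, the last byte is least significant, giving 0xEF2FC1A47D841E97.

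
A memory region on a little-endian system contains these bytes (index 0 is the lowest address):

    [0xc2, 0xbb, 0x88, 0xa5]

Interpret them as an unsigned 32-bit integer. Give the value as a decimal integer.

2777201602

Little-endian stores the least-significant byte at the lowest address.
Reassemble most-significant byte first: A5 88 BB C2 → 0xA588BBC2.
0xA588BBC2 = 2777201602.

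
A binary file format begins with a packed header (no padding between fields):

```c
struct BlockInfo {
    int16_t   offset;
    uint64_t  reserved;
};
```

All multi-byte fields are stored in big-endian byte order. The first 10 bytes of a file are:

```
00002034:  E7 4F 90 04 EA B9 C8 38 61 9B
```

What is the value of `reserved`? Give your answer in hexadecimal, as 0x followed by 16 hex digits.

`reserved` follows `offset` (2 bytes), so it starts at byte offset 2 and occupies 8 bytes.
Bytes at offsets 2..9: 90 04 EA B9 C8 38 61 9B.
Big-endian: lowest address holds the most-significant byte.
The bytes are already most-significant first: 0x9004EAB9C838619B.

0x9004EAB9C838619B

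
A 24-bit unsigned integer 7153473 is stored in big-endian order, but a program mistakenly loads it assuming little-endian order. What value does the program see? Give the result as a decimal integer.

4269933

7153473 in 24-bit hexadecimal is 0x6D2741.
Stored big-endian, the bytes at ascending addresses are 6D 27 41.
Read back as little-endian, the first byte is least significant, giving 0x41276D.
0x41276D = 4269933.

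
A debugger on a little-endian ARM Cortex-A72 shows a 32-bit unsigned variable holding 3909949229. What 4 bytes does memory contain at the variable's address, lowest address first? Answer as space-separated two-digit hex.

2D 17 0D E9

3909949229 in hexadecimal, padded to 32 bits, is 0xE90D172D.
Split into bytes (most-significant first): E9 0D 17 2D.
Little-endian: lowest address holds the least-significant byte.
So at ascending addresses the bytes are 2D 17 0D E9.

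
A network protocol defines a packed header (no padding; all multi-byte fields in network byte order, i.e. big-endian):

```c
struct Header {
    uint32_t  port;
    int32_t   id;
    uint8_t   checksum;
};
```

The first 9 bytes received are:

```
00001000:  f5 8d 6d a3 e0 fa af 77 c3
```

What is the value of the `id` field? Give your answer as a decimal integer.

`id` follows `port` (4 bytes), so it starts at byte offset 4 and occupies 4 bytes.
Bytes at offsets 4..7: E0 FA AF 77.
Big-endian: lowest address holds the most-significant byte.
The bytes are already most-significant first: 0xE0FAAF77.
Top bit is set, so as a signed 32-bit value this is 0xE0FAAF77 − 2^32 = -520441993.

-520441993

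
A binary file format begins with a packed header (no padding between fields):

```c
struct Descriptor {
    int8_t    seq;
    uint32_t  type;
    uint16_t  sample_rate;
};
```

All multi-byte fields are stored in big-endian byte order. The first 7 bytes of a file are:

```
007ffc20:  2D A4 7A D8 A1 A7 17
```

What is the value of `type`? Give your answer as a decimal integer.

2759514273

`type` follows `seq` (1 byte), so it starts at byte offset 1 and occupies 4 bytes.
Bytes at offsets 1..4: A4 7A D8 A1.
Big-endian stores the most-significant byte at the lowest address.
The bytes are already most-significant first: 0xA47AD8A1.
0xA47AD8A1 = 2759514273.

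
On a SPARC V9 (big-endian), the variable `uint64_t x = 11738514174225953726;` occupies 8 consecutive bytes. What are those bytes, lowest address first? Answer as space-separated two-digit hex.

11738514174225953726 in hexadecimal, padded to 64 bits, is 0xA2E79472B9A033BE.
Split into bytes (most-significant first): A2 E7 94 72 B9 A0 33 BE.
Big-endian: lowest address holds the most-significant byte.
So the memory order matches the most-significant-first order: A2 E7 94 72 B9 A0 33 BE.

A2 E7 94 72 B9 A0 33 BE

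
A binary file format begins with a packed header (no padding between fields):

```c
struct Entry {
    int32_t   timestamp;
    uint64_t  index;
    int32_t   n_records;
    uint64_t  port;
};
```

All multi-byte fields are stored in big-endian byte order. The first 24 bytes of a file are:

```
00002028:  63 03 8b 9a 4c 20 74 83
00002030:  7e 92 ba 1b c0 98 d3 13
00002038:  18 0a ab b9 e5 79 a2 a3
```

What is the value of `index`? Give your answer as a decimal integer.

5485512454250347035

`index` follows `timestamp` (4 bytes), so it starts at byte offset 4 and occupies 8 bytes.
Bytes at offsets 4..11: 4C 20 74 83 7E 92 BA 1B.
In big-endian order the high byte comes first in memory.
The bytes are already most-significant first: 0x4C2074837E92BA1B.
0x4C2074837E92BA1B = 5485512454250347035.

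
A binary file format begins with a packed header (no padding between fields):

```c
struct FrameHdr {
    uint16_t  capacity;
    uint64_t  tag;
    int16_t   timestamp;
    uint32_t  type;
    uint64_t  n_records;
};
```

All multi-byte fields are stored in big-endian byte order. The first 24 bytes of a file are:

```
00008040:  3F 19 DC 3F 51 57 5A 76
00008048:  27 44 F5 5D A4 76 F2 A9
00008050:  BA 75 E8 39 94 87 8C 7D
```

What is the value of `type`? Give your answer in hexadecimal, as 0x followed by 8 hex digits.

`type` follows `capacity` (2 B), `tag` (8 B), `timestamp` (2 B), so it starts at offset 2 + 8 + 2 = 12 and occupies 4 bytes.
Bytes at offsets 12..15: A4 76 F2 A9.
Big-endian: lowest address holds the most-significant byte.
The bytes are already most-significant first: 0xA476F2A9.

0xA476F2A9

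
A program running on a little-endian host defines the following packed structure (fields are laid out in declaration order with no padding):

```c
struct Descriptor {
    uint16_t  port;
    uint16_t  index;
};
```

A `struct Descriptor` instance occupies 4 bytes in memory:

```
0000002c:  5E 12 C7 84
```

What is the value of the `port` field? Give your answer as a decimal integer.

`port` is the first field, at byte offset 0, occupying 2 bytes.
Bytes at offsets 0..1: 5E 12.
Little-endian stores the least-significant byte at the lowest address.
Reassemble most-significant byte first: 12 5E → 0x125E.
0x125E = 4702.

4702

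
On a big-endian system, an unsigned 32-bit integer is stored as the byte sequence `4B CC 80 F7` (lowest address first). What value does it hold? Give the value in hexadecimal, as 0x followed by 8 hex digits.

In big-endian order the high byte comes first in memory.
The bytes are already most-significant first: 0x4BCC80F7.

0x4BCC80F7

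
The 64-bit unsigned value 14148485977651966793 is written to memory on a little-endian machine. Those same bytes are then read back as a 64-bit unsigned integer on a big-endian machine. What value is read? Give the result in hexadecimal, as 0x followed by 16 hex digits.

0x49738AE7088559C4

14148485977651966793 in 64-bit hexadecimal is 0xC4598508E78A7349.
Stored little-endian, the bytes at ascending addresses are 49 73 8A E7 08 85 59 C4.
Read back as big-endian, the last byte is least significant, giving 0x49738AE7088559C4.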